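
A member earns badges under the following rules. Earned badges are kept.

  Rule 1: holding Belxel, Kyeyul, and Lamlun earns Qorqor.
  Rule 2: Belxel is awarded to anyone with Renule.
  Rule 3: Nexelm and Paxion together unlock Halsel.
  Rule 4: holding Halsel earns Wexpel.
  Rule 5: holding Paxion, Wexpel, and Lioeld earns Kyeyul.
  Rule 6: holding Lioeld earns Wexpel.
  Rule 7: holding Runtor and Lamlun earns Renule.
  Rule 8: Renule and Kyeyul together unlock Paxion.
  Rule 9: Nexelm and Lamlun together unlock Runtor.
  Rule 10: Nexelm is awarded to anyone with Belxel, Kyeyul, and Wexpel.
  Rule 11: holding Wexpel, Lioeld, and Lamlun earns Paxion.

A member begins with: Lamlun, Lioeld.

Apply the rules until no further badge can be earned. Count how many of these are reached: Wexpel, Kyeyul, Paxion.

3

With Lioeld, Wexpel is earned (Rule 6).
With Wexpel, Lioeld, and Lamlun, Paxion is earned (Rule 11).
With Paxion, Wexpel, and Lioeld, Kyeyul is earned (Rule 5).
Wexpel: reached.
Kyeyul: reached.
Paxion: reached.
All 3 are reached.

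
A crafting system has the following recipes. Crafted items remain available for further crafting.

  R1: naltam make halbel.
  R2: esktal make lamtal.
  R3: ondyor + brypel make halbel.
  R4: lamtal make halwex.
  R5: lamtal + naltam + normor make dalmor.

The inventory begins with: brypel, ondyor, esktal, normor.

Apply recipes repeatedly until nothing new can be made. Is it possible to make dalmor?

No

dalmor would need lamtal, naltam, and normor (R5), but naltam is never obtained.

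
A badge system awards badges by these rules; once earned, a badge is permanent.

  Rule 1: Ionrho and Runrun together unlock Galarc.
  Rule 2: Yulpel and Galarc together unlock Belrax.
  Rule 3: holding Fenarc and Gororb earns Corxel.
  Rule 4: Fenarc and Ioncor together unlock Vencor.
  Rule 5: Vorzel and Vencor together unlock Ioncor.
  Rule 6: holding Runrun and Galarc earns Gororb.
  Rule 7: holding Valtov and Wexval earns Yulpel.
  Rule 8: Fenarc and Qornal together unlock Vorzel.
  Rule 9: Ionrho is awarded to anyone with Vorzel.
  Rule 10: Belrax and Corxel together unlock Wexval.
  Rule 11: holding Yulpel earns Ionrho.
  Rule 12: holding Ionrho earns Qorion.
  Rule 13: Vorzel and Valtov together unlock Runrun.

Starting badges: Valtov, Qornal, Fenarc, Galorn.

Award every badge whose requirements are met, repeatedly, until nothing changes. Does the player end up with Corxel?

Yes

With Fenarc and Qornal, Vorzel is earned (Rule 8).
With Vorzel and Valtov, Runrun is earned (Rule 13).
With Vorzel, Ionrho is earned (Rule 9).
With Ionrho and Runrun, Galarc is earned (Rule 1).
With Runrun and Galarc, Gororb is earned (Rule 6).
With Fenarc and Gororb, Corxel is earned (Rule 3).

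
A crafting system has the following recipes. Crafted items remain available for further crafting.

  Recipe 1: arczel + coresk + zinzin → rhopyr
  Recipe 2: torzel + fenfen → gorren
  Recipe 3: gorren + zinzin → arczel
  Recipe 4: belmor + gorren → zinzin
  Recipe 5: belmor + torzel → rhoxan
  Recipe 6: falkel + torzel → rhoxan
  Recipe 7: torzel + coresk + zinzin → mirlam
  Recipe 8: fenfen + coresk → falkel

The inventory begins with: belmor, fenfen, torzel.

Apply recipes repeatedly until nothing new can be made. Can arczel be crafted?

Yes

torzel + fenfen → gorren (Recipe 2).
Using Recipe 4, belmor and gorren make zinzin.
gorren + zinzin → arczel (Recipe 3).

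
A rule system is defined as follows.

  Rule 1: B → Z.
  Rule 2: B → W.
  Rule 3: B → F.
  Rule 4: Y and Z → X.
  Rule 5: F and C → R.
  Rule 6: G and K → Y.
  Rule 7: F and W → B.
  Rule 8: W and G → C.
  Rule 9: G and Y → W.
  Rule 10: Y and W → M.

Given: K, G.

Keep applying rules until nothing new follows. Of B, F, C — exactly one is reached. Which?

C

G and K hold, so Y follows (Rule 6).
G and Y hold, so W follows (Rule 9).
W and G hold, so C follows (Rule 8).
B would need F and W (Rule 7), but F is never established. F would need B (Rule 3), but B is never established.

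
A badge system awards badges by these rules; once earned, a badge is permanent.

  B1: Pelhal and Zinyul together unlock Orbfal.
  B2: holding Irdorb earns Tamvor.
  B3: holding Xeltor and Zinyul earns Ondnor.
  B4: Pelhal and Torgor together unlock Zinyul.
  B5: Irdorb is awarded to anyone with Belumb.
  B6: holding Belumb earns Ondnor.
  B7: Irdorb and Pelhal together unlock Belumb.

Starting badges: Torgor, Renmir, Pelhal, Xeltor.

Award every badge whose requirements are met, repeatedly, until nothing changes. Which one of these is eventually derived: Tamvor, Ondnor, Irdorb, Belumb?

With Pelhal and Torgor, Zinyul is earned (B4).
With Xeltor and Zinyul, Ondnor is earned (B3).
Irdorb would need Belumb (B5), but Belumb is never earned. Belumb would need Irdorb and Pelhal (B7), but Irdorb is never earned. Tamvor would need Irdorb (B2), but Irdorb is never earned.

Ondnor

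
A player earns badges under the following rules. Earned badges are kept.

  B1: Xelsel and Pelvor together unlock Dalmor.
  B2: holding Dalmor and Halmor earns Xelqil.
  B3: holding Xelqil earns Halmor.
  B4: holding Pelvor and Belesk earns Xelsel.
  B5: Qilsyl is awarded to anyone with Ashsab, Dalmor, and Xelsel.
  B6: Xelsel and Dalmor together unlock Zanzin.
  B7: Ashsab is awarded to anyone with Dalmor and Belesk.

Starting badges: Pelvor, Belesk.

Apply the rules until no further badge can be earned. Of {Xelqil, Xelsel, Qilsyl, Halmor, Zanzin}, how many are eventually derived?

With Pelvor and Belesk, Xelsel is earned (B4).
With Xelsel and Pelvor, Dalmor is earned (B1).
With Dalmor and Belesk, Ashsab is earned (B7).
With Xelsel and Dalmor, Zanzin is earned (B6).
With Ashsab, Dalmor, and Xelsel, Qilsyl is earned (B5).
Xelqil would need Dalmor and Halmor (B2), but Halmor is never earned.
Xelsel: reached.
Qilsyl: reached.
Halmor would need Xelqil (B3), but Xelqil is never earned.
Zanzin: reached.
Reached: Xelsel, Qilsyl, and Zanzin — 3 of the 5.

3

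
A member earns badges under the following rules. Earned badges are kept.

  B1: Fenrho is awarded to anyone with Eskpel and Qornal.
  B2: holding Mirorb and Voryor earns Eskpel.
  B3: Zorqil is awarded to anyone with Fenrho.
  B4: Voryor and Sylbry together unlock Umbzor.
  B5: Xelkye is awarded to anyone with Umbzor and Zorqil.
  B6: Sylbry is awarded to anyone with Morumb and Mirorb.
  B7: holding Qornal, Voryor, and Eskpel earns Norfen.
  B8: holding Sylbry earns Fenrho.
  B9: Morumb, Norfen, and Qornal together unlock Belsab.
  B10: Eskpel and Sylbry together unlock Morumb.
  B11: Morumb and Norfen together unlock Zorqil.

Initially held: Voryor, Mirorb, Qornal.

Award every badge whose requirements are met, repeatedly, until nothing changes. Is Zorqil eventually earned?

Yes

With Mirorb and Voryor, Eskpel is earned (B2).
With Eskpel and Qornal, Fenrho is earned (B1).
With Fenrho, Zorqil is earned (B3).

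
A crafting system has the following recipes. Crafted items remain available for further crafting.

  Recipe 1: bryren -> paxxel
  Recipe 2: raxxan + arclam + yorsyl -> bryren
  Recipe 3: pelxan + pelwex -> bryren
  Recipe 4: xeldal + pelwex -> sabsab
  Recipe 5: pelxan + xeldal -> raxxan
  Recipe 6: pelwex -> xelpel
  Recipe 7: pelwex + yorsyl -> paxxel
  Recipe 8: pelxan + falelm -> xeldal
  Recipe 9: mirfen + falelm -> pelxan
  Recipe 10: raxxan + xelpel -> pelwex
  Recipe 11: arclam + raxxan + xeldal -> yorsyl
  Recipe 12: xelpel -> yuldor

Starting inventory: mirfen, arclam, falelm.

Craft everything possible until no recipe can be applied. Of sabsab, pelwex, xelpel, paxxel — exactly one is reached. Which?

paxxel

mirfen + falelm -> pelxan (Recipe 9).
Using Recipe 8, pelxan and falelm make xeldal.
Using Recipe 5, pelxan and xeldal make raxxan.
Using Recipe 11, arclam, raxxan, and xeldal make yorsyl.
raxxan + arclam + yorsyl -> bryren (Recipe 2).
Using Recipe 1, bryren makes paxxel.
xelpel would need pelwex (Recipe 6), but pelwex is never obtained. pelwex would need raxxan and xelpel (Recipe 10), but xelpel is never obtained. sabsab would need xeldal and pelwex (Recipe 4), but pelwex is never obtained.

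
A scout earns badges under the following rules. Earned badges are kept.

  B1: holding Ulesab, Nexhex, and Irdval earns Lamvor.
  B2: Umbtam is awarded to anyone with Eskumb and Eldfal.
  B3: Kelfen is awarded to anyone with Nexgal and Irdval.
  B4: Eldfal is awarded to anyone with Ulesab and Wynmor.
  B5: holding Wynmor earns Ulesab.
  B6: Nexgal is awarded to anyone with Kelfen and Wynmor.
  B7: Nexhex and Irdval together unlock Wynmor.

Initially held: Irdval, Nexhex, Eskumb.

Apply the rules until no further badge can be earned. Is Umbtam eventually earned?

Yes

With Nexhex and Irdval, Wynmor is earned (B7).
With Wynmor, Ulesab is earned (B5).
With Ulesab and Wynmor, Eldfal is earned (B4).
With Eskumb and Eldfal, Umbtam is earned (B2).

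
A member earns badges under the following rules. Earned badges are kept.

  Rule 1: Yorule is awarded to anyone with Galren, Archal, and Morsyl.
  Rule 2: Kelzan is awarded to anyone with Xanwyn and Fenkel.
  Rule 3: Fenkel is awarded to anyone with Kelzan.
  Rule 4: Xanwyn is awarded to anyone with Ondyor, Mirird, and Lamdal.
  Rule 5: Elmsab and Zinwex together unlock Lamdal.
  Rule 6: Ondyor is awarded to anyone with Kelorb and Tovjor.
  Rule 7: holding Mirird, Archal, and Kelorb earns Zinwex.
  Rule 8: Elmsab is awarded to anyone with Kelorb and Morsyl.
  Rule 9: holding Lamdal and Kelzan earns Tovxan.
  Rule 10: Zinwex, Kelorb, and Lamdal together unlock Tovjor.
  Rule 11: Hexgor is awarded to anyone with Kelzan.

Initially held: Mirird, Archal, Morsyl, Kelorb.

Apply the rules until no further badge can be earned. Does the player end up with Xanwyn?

With Mirird, Archal, and Kelorb, Zinwex is earned (Rule 7).
With Kelorb and Morsyl, Elmsab is earned (Rule 8).
With Elmsab and Zinwex, Lamdal is earned (Rule 5).
With Zinwex, Kelorb, and Lamdal, Tovjor is earned (Rule 10).
With Kelorb and Tovjor, Ondyor is earned (Rule 6).
With Ondyor, Mirird, and Lamdal, Xanwyn is earned (Rule 4).

Yes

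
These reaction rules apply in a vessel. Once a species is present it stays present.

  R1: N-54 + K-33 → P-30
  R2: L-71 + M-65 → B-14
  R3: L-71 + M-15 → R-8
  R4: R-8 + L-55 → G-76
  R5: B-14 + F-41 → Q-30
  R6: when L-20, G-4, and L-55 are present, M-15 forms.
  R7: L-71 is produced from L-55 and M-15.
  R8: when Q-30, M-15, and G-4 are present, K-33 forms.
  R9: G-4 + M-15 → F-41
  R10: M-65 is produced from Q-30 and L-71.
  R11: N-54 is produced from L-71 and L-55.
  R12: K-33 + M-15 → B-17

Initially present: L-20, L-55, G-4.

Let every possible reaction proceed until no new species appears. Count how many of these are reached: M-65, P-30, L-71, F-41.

L-20, G-4, and L-55 present → M-15 forms (R6).
L-55 and M-15 present → L-71 forms (R7).
G-4 and M-15 present → F-41 forms (R9).
M-65 would need Q-30 and L-71 (R10), but Q-30 never forms.
P-30 would need N-54 and K-33 (R1), but K-33 never forms.
L-71: reached.
F-41: reached.
Reached: L-71 and F-41 — 2 of the 4.

2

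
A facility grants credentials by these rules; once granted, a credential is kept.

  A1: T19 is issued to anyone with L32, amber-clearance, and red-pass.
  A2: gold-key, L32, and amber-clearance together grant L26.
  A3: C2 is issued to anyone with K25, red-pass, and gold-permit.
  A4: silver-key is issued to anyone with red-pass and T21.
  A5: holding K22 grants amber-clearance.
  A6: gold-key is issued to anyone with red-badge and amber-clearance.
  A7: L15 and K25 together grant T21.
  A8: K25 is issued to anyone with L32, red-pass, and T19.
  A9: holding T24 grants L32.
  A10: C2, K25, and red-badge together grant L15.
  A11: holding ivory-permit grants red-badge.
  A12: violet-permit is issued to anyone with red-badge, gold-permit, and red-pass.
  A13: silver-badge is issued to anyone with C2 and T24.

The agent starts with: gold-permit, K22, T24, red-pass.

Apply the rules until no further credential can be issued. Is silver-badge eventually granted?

Holding T24 grants L32 (A9).
Holding K22 grants amber-clearance (A5).
Holding L32, amber-clearance, and red-pass grants T19 (A1).
Holding L32, red-pass, and T19 grants K25 (A8).
Holding K25, red-pass, and gold-permit grants C2 (A3).
Holding C2 and T24 grants silver-badge (A13).

Yes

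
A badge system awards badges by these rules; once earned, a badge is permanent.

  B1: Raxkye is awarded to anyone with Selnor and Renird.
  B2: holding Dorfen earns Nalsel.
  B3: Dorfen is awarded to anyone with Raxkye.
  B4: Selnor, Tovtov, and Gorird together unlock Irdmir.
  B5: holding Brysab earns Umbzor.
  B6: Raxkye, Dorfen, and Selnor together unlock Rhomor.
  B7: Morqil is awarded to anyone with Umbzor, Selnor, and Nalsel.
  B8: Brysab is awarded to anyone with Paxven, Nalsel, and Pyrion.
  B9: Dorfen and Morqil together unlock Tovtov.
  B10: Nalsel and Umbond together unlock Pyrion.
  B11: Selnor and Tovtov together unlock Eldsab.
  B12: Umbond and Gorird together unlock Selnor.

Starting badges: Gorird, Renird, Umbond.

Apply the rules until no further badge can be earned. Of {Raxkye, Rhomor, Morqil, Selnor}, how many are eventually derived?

3

With Umbond and Gorird, Selnor is earned (B12).
With Selnor and Renird, Raxkye is earned (B1).
With Raxkye, Dorfen is earned (B3).
With Raxkye, Dorfen, and Selnor, Rhomor is earned (B6).
Raxkye: reached.
Rhomor: reached.
Morqil would need Umbzor, Selnor, and Nalsel (B7), but Umbzor is never earned.
Selnor: reached.
Reached: Raxkye, Rhomor, and Selnor — 3 of the 4.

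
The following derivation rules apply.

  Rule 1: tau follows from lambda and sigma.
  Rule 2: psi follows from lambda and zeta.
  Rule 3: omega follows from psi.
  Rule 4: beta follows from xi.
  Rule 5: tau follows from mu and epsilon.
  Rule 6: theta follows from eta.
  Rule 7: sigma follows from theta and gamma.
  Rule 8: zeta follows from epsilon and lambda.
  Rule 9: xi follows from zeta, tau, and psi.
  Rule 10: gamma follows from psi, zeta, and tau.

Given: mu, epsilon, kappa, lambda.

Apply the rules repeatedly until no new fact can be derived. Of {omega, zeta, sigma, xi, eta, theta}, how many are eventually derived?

mu and epsilon hold, so tau follows (Rule 5).
epsilon and lambda hold, so zeta follows (Rule 8).
lambda and zeta hold, so psi follows (Rule 2).
From psi, Rule 3 gives omega.
zeta, tau, and psi hold, so xi follows (Rule 9).
omega: reached.
zeta: reached.
sigma would need theta and gamma (Rule 7), but theta is never established.
xi: reached.
No rule produces eta, and it is not given.
theta would need eta (Rule 6), but eta is never established.
Reached: omega, zeta, and xi — 3 of the 6.

3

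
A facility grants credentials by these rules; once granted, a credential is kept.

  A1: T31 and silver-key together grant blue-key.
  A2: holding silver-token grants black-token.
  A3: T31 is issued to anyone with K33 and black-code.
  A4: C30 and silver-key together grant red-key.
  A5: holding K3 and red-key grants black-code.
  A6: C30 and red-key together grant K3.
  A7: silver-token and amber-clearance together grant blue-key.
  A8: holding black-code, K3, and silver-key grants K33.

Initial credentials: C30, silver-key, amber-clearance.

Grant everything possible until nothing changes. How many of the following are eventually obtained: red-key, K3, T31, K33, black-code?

5

Holding C30 and silver-key grants red-key (A4).
Holding C30 and red-key grants K3 (A6).
Holding K3 and red-key grants black-code (A5).
Holding black-code, K3, and silver-key grants K33 (A8).
Holding K33 and black-code grants T31 (A3).
red-key: reached.
K3: reached.
T31: reached.
K33: reached.
black-code: reached.
All 5 are reached.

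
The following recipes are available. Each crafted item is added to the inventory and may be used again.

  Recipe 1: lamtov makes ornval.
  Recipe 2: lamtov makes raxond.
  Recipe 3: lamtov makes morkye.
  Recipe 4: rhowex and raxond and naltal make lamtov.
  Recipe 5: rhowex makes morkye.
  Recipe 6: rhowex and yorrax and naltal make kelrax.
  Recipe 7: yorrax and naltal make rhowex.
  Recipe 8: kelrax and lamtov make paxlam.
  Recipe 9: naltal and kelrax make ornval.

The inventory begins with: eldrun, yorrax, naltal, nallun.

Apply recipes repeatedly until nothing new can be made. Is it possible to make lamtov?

No

lamtov would need rhowex, raxond, and naltal (Recipe 4), but raxond is never obtained.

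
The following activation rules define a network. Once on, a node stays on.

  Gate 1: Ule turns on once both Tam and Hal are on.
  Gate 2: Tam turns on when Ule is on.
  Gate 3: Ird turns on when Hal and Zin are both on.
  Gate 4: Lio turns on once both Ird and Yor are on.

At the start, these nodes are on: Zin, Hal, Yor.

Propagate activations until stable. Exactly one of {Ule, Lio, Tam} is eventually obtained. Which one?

Lio

Hal and Zin are on, so Ird turns on (Gate 3).
Gate 4: Ird and Yor on → Lio on.
Ule would need Tam and Hal (Gate 1), but Tam never turns on. Tam would need Ule (Gate 2), but Ule never turns on.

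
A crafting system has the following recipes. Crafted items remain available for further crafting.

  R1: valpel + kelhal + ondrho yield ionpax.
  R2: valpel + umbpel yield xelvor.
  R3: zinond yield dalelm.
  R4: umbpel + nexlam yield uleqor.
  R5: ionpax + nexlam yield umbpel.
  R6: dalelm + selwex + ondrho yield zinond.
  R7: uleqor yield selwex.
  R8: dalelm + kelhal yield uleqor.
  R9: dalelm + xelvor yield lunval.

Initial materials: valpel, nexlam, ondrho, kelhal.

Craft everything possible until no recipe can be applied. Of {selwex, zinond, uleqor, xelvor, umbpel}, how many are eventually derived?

Using R1, valpel, kelhal, and ondrho make ionpax.
Using R5, ionpax and nexlam make umbpel.
valpel + umbpel → xelvor (R2).
umbpel + nexlam → uleqor (R4).
Using R7, uleqor makes selwex.
selwex: reached.
zinond would need dalelm, selwex, and ondrho (R6), but dalelm is never obtained.
uleqor: reached.
xelvor: reached.
umbpel: reached.
Reached: selwex, uleqor, xelvor, and umbpel — 4 of the 5.

4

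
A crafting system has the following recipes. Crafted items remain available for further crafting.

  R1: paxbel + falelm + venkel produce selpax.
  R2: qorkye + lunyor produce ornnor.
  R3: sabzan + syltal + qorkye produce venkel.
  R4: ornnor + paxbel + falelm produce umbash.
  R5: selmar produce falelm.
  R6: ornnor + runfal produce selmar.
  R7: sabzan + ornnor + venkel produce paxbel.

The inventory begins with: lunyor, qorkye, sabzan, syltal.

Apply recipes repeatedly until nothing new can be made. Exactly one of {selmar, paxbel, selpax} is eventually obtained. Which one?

Using R2, qorkye and lunyor make ornnor.
Using R3, sabzan, syltal, and qorkye make venkel.
sabzan + ornnor + venkel → paxbel (R7).
selmar would need ornnor and runfal (R6), but runfal is never obtained. selpax would need paxbel, falelm, and venkel (R1), but falelm is never obtained.

paxbel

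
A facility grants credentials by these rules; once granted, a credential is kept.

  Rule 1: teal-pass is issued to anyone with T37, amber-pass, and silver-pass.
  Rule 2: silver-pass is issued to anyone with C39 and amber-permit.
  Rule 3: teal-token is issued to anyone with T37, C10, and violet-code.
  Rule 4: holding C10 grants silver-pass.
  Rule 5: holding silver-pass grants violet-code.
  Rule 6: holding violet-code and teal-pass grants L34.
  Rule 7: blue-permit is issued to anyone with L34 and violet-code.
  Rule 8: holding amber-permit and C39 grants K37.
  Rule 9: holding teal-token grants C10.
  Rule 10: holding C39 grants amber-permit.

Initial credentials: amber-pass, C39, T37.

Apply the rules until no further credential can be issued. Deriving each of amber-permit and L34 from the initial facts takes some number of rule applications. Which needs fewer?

amber-permit

amber-permit: Holding C39 grants amber-permit (Rule 10). [1 rule application]
L34: Holding C39 grants amber-permit (Rule 10). Holding C39 and amber-permit grants silver-pass (Rule 2). Holding silver-pass grants violet-code (Rule 5). Holding T37, amber-pass, and silver-pass grants teal-pass (Rule 1). Holding violet-code and teal-pass grants L34 (Rule 6). [5 rule applications]
amber-permit needs fewer.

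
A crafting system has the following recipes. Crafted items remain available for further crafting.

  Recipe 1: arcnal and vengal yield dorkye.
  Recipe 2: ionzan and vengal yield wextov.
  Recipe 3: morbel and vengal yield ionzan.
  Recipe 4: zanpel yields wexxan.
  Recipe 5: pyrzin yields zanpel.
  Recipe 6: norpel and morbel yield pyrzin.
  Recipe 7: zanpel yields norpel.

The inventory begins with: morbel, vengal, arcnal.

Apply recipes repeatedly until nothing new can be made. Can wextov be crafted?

Using Recipe 3, morbel and vengal make ionzan.
Using Recipe 2, ionzan and vengal make wextov.

Yes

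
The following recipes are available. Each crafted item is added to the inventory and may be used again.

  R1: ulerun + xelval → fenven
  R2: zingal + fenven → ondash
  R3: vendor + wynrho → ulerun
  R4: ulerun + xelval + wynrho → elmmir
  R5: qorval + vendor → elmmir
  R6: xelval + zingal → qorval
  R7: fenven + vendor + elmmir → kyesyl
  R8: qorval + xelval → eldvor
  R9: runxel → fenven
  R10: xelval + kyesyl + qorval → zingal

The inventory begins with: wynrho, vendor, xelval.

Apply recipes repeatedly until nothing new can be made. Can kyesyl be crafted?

Yes

Using R3, vendor and wynrho make ulerun.
Using R1, ulerun and xelval make fenven.
ulerun + xelval + wynrho → elmmir (R4).
Using R7, fenven, vendor, and elmmir make kyesyl.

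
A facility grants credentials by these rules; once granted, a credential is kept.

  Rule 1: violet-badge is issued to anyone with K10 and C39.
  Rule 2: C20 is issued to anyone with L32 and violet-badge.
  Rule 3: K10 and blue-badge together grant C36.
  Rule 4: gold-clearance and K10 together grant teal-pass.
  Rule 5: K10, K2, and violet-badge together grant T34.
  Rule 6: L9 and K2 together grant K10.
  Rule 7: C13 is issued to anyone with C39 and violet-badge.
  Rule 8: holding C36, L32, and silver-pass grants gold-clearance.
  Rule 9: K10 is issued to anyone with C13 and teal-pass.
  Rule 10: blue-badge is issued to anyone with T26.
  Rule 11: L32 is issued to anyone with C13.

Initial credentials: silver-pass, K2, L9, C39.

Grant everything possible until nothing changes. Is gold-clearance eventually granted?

No

gold-clearance would need C36, L32, and silver-pass (Rule 8), but C36 is never granted.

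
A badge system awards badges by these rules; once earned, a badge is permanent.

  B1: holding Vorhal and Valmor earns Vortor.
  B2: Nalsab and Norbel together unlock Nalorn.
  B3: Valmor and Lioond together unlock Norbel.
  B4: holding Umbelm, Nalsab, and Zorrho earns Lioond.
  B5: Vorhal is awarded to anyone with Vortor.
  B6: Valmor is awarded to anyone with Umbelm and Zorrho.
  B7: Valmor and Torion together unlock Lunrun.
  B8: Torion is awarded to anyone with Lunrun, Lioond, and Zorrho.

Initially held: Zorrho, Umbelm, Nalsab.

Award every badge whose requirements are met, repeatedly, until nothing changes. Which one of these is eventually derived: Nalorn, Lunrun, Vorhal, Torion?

With Umbelm, Nalsab, and Zorrho, Lioond is earned (B4).
With Umbelm and Zorrho, Valmor is earned (B6).
With Valmor and Lioond, Norbel is earned (B3).
With Nalsab and Norbel, Nalorn is earned (B2).
Torion would need Lunrun, Lioond, and Zorrho (B8), but Lunrun is never earned. Lunrun would need Valmor and Torion (B7), but Torion is never earned. Vorhal would need Vortor (B5), but Vortor is never earned.

Nalorn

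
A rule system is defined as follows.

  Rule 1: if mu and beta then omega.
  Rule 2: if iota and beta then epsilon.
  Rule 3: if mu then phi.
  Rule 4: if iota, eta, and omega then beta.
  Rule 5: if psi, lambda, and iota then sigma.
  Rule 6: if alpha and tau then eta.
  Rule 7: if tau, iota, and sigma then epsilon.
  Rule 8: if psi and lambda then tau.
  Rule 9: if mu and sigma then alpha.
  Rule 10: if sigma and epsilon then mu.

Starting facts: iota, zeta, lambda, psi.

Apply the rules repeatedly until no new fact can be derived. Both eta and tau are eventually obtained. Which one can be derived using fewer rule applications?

tau

tau: psi and lambda hold, so tau follows (Rule 8). [1 rule application]
eta: From psi, lambda, and iota, Rule 5 gives sigma. From psi and lambda, Rule 8 gives tau. From tau, iota, and sigma, Rule 7 gives epsilon. sigma and epsilon hold, so mu follows (Rule 10). From mu and sigma, Rule 9 gives alpha. From alpha and tau, Rule 6 gives eta. [6 rule applications]
tau needs fewer.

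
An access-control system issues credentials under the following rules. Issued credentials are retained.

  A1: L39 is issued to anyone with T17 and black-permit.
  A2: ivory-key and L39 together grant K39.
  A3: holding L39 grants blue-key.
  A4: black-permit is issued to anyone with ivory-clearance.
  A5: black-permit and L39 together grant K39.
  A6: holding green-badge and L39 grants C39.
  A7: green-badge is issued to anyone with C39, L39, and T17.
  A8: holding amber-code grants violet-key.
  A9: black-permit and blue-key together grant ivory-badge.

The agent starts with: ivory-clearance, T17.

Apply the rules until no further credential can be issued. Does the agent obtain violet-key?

violet-key would need amber-code (A8), but amber-code is never granted.

No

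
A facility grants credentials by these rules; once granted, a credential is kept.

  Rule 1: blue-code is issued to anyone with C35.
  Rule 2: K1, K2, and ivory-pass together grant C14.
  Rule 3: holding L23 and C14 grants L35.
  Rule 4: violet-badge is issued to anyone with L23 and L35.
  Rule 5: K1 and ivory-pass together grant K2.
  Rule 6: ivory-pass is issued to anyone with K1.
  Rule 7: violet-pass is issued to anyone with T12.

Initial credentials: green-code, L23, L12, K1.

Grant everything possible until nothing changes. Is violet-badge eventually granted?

Yes

Holding K1 grants ivory-pass (Rule 6).
Holding K1 and ivory-pass grants K2 (Rule 5).
Holding K1, K2, and ivory-pass grants C14 (Rule 2).
Holding L23 and C14 grants L35 (Rule 3).
Holding L23 and L35 grants violet-badge (Rule 4).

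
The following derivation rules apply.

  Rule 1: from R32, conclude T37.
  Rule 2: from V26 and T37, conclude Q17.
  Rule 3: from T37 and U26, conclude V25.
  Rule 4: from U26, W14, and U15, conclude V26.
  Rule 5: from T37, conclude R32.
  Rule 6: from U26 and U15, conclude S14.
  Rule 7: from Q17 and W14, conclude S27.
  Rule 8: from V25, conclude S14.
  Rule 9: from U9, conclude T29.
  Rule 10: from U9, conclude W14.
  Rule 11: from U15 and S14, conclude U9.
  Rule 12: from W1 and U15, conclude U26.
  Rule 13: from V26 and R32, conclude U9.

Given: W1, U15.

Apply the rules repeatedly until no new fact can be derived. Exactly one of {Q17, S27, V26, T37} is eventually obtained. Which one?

V26

From W1 and U15, Rule 12 gives U26.
U26 and U15 hold, so S14 follows (Rule 6).
From U15 and S14, Rule 11 gives U9.
U9 holds, so W14 follows (Rule 10).
U26, W14, and U15 hold, so V26 follows (Rule 4).
S27 would need Q17 and W14 (Rule 7), but Q17 is never established. T37 would need R32 (Rule 1), but R32 is never established. Q17 would need V26 and T37 (Rule 2), but T37 is never established.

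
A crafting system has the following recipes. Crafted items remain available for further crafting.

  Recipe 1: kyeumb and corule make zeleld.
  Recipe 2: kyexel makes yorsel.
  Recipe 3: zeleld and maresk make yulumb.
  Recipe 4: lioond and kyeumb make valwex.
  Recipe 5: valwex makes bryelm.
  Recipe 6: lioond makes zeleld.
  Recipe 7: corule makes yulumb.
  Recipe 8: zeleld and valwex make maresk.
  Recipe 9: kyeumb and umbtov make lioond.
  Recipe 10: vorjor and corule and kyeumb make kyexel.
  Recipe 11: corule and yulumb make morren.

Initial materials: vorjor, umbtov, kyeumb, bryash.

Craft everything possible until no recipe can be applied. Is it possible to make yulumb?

kyeumb and umbtov → lioond (Recipe 9).
Using Recipe 6, lioond makes zeleld.
lioond and kyeumb → valwex (Recipe 4).
Using Recipe 8, zeleld and valwex make maresk.
Using Recipe 3, zeleld and maresk make yulumb.

Yes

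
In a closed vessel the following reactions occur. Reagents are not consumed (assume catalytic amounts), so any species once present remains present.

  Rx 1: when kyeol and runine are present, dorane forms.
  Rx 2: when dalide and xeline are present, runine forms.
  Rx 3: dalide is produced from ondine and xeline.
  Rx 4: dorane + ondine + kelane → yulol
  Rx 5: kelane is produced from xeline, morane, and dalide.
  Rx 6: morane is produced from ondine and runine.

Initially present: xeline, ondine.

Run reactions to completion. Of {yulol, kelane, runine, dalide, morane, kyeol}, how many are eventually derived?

4

ondine and xeline present → dalide forms (Rx 3).
dalide and xeline present → runine forms (Rx 2).
ondine and runine present → morane forms (Rx 6).
xeline, morane, and dalide present → kelane forms (Rx 5).
yulol would need dorane, ondine, and kelane (Rx 4), but dorane never forms.
kelane: reached.
runine: reached.
dalide: reached.
morane: reached.
No rule produces kyeol, and it is not given.
Reached: kelane, runine, dalide, and morane — 4 of the 6.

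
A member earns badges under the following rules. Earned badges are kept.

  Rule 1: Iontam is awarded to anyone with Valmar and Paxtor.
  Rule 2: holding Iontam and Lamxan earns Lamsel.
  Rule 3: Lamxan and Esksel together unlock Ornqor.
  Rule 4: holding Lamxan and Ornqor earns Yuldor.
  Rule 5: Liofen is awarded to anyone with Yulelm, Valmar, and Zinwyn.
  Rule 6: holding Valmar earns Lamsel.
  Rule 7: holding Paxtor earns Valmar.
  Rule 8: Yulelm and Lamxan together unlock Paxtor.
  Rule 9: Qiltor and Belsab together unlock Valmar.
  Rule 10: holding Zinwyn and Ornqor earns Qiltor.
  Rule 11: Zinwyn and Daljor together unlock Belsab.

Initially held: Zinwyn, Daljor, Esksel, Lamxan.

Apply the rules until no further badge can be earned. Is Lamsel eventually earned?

With Lamxan and Esksel, Ornqor is earned (Rule 3).
With Zinwyn and Daljor, Belsab is earned (Rule 11).
With Zinwyn and Ornqor, Qiltor is earned (Rule 10).
With Qiltor and Belsab, Valmar is earned (Rule 9).
With Valmar, Lamsel is earned (Rule 6).

Yes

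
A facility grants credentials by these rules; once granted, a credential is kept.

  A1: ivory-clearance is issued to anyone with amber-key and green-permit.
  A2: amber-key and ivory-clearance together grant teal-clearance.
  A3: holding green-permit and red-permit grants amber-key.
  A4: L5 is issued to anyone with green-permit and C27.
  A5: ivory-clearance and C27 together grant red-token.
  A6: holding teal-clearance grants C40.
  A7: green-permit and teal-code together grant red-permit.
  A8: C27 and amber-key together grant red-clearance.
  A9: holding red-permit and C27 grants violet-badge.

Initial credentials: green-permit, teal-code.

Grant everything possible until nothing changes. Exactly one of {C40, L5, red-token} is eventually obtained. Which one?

Holding green-permit and teal-code grants red-permit (A7).
Holding green-permit and red-permit grants amber-key (A3).
Holding amber-key and green-permit grants ivory-clearance (A1).
Holding amber-key and ivory-clearance grants teal-clearance (A2).
Holding teal-clearance grants C40 (A6).
L5 would need green-permit and C27 (A4), but C27 is never granted. red-token would need ivory-clearance and C27 (A5), but C27 is never granted.

C40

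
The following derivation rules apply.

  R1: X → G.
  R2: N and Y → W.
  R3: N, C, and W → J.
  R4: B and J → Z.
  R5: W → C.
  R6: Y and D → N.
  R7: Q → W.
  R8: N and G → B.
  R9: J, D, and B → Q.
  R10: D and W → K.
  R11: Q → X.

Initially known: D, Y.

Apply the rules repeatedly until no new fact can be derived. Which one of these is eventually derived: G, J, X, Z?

J

Y and D hold, so N follows (R6).
N and Y hold, so W follows (R2).
W holds, so C follows (R5).
From N, C, and W, R3 gives J.
G would need X (R1), but X is never established. X would need Q (R11), but Q is never established. Z would need B and J (R4), but B is never established.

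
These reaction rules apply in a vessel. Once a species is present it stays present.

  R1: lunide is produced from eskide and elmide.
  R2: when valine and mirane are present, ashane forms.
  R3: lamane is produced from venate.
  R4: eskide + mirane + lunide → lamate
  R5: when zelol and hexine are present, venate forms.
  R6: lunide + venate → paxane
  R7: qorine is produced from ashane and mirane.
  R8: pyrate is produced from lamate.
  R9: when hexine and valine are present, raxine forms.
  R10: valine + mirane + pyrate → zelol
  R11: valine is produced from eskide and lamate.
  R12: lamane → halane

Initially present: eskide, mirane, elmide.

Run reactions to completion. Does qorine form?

eskide and elmide present → lunide forms (R1).
eskide, mirane, and lunide present → lamate forms (R4).
eskide and lamate present → valine forms (R11).
valine and mirane present → ashane forms (R2).
ashane and mirane present → qorine forms (R7).

Yes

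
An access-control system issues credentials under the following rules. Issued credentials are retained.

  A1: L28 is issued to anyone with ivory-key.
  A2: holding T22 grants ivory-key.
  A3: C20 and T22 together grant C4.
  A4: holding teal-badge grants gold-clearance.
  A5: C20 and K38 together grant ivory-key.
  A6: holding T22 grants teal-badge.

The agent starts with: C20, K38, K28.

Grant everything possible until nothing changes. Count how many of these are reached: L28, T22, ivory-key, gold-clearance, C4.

Holding C20 and K38 grants ivory-key (A5).
Holding ivory-key grants L28 (A1).
L28: reached.
No rule produces T22, and it is not given.
ivory-key: reached.
gold-clearance would need teal-badge (A4), but teal-badge is never granted.
C4 would need C20 and T22 (A3), but T22 is never granted.
Reached: L28 and ivory-key — 2 of the 5.

2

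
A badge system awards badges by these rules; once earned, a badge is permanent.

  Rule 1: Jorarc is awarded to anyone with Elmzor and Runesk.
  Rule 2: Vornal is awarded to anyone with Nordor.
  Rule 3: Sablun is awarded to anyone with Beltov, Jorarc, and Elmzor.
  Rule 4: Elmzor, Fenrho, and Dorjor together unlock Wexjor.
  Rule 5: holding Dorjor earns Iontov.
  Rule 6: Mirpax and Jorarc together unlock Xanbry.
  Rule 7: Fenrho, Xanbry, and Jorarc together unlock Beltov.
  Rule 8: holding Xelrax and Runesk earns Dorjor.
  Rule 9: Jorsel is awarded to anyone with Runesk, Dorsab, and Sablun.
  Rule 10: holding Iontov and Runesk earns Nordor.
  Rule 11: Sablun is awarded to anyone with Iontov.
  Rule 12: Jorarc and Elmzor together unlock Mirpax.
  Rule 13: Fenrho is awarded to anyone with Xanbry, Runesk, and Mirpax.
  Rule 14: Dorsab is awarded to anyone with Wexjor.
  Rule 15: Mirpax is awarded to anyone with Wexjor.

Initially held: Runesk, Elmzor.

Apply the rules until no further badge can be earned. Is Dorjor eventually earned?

No

Dorjor would need Xelrax and Runesk (Rule 8), but Xelrax is never earned.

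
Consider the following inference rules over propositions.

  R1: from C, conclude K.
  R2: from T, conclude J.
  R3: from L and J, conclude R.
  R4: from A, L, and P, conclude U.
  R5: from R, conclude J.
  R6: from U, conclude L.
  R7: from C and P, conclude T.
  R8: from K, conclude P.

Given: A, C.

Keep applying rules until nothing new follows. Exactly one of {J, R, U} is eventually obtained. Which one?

J

From C, R1 gives K.
K holds, so P follows (R8).
C and P hold, so T follows (R7).
From T, R2 gives J.
R would need L and J (R3), but L is never established. U would need A, L, and P (R4), but L is never established.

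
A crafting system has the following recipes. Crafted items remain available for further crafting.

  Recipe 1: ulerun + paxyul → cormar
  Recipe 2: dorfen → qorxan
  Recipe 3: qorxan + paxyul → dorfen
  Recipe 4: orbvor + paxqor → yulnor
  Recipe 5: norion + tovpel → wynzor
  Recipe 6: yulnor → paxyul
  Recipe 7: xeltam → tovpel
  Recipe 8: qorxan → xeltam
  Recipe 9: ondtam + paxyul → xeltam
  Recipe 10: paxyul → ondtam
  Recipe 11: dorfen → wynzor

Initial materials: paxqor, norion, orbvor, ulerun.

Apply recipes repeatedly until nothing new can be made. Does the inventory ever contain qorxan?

qorxan would need dorfen (Recipe 2), but dorfen is never obtained.

No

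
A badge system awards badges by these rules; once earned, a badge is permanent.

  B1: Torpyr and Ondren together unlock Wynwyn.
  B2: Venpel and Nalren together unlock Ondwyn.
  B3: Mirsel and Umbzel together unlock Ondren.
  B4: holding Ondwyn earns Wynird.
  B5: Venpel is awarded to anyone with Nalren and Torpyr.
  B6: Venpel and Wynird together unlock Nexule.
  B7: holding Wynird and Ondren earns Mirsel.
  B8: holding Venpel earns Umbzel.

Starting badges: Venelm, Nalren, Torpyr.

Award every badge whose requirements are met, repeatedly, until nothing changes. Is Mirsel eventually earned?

No

Mirsel would need Wynird and Ondren (B7), but Ondren is never earned.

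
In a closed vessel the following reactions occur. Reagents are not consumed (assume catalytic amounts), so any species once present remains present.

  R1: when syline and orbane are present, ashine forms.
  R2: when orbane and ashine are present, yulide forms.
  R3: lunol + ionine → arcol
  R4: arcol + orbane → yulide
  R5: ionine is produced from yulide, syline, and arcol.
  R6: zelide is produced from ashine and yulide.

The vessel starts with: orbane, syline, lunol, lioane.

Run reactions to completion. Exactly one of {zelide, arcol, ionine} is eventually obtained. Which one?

zelide

syline and orbane present → ashine forms (R1).
orbane and ashine present → yulide forms (R2).
ashine and yulide present → zelide forms (R6).
ionine would need yulide, syline, and arcol (R5), but arcol never forms. arcol would need lunol and ionine (R3), but ionine never forms.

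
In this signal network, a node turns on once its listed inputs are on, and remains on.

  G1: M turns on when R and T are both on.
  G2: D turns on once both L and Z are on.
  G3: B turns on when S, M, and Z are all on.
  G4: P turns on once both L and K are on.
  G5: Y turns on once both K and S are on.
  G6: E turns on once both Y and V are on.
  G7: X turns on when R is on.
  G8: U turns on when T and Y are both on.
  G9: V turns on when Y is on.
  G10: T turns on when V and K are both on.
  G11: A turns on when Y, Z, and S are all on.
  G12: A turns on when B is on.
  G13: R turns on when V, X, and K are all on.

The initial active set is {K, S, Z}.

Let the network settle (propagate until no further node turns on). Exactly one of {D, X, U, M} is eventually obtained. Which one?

G5: K and S on → Y on.
G9: Y on → V on.
G10: V and K on → T on.
T and Y are on, so U turns on (G8).
D would need L and Z (G2), but L never turns on. X would need R (G7), but R never turns on. M would need R and T (G1), but R never turns on.

U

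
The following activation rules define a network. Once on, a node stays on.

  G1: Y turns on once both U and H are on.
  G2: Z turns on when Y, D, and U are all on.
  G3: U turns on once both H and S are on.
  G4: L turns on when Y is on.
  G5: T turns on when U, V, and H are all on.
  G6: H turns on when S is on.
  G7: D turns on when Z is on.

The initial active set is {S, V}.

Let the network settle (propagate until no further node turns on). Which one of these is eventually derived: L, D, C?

L

S is on, so H turns on (G6).
H and S are on, so U turns on (G3).
U and H are on, so Y turns on (G1).
Y is on, so L turns on (G4).
No rule produces C, and it is not given. D would need Z (G7), but Z never turns on.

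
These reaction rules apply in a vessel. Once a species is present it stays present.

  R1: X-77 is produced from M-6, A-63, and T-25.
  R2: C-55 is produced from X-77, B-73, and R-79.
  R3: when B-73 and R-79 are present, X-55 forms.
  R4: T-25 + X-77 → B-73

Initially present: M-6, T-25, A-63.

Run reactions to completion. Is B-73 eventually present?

Yes

M-6, A-63, and T-25 present → X-77 forms (R1).
T-25 and X-77 present → B-73 forms (R4).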